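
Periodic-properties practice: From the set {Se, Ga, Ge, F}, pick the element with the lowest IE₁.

F is in period 2, group 17; Ga is in period 4, group 13; Ge is in period 4, group 14; Se is in period 4, group 16.
First ionization energy rises across a period (greater Z_eff holds electrons more tightly) and falls down a group (valence electrons are farther from the nucleus).
Here both period and group differ, so the two effects have to be weighed against each other.
Ge > Ga: Ge lies to the right of Ga in period 4, so the across-period effect alone puts Ge higher.
Se > Ge: Se lies to the right of Ge in period 4, so the across-period effect alone puts Se higher.
F > Se: relative to Se, both the across-period and down-group shifts push F's first ionization energy up.
Approximate values (kJ/mol): F 1681, Ga 579, Ge 762, Se 941.
The lowest IE₁ among these belongs to Ga.

Ga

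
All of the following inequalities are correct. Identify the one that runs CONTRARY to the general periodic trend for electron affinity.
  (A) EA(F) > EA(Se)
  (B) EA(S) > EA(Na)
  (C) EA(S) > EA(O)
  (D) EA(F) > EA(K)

The general trend: electron affinity increases across a period and decreases down a group.
(A) F (period 2, group 17) vs Se (period 4, group 16): the stated order agrees with the simple trend.
(B) S (period 3, group 16) vs Na (period 3, group 1): the stated order agrees with the simple trend.
(C) S (period 3, group 16) vs O (period 2, group 16): the stated order contradicts the simple trend.
(D) F (period 2, group 17) vs K (period 4, group 1): the stated order agrees with the simple trend.
The exception is (C): the compact 2p subshell of O repels the added electron more than S's larger 3p does.

(C)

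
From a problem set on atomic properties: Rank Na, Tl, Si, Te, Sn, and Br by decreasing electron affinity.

Br > Te > Si > Sn > Na > Tl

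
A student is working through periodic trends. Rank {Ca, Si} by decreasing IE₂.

IE_2 is the cost of taking one more electron from the +1 cation: Ca⁺ still has 1 valence electron; Si⁺ still has 3 valence electrons.
All are still removing valence electrons, so compare the +1 ions as you would atoms: IE_2 generally rises across a period (higher Z_eff) and falls down a group (larger shell), subject to the usual subshell exceptions.
Valence configurations: Ca⁺ [Ar]4s¹, Si⁺ [Ne]3s²3p¹.
Approximate IE_2 values (kJ/mol): Ca 1145, Si 1577.
So the second ionization energies run Ca < Si.

Si > Ca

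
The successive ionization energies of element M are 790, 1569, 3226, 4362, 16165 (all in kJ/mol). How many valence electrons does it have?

Look for the largest jump between consecutive ionization energies: IE5/IE4 ≈ 3.7, far larger than any earlier ratio.
That jump marks the point where a core electron is being removed. So the atom has 4 valence electrons.

4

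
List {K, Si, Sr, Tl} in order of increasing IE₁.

K < Sr < Tl < Si

Si is in period 3, group 14; K is in period 4, group 1; Sr is in period 5, group 2; Tl is in period 6, group 13.
IE₁ increases left→right with effective nuclear charge and decreases top→bottom as the valence shell moves farther out.
These span different periods and groups, so the two trends combine.
Sr > K: period and group pull opposite ways; the across-period shift dominates (550 vs 419 kJ/mol).
Tl > Sr: period and group pull opposite ways; the across-period shift dominates (589 vs 550 kJ/mol).
Si > Tl: relative to Tl, both the across-period and down-group shifts push Si's first ionization energy up.
Approximate values (kJ/mol): Si 786, K 419, Sr 550, Tl 589.
So from lowest to highest: K < Sr < Tl < Si.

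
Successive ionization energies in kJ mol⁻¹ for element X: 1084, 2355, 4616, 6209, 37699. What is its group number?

Group 14

Look for the largest jump between consecutive ionization energies: IE5/IE4 ≈ 6.1, far larger than any earlier ratio.
That jump marks the point where a core electron is being removed. So the atom has 4 valence electrons.
A main-group element with 4 valence electrons is in group 14.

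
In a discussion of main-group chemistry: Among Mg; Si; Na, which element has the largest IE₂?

Na

Consider each +1 ion: Mg⁺ still has 1 valence electron; Si⁺ still has 3 valence electrons; Na⁺ is the bare [Ne] core.
Pulling an electron out of a noble-gas core costs far more than removing a remaining valence electron, so Na sits at the high end of IE_2.
Valence configurations: Mg⁺ [Ne]3s¹, Si⁺ [Ne]3s²3p¹.
Approximate IE_2 values (kJ/mol): Mg 1451, Si 1577, Na 4562.
Putting it together, IE_2: Mg < Si < Na.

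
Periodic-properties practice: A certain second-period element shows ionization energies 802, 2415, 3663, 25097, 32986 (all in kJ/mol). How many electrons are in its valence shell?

3

Look for the largest jump between consecutive ionization energies: IE4/IE3 ≈ 6.9, far larger than any earlier ratio.
That jump marks the point where a core electron is being removed. So the atom has 3 valence electrons.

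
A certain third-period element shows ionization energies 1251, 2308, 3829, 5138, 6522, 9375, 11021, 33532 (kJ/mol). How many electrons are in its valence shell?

Look for the largest jump between consecutive ionization energies: IE8/IE7 ≈ 3.0, far larger than any earlier ratio.
That jump marks the point where a core electron is being removed. So the atom has 7 valence electrons.

7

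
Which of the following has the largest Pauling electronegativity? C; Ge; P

C

C is in period 2, group 14; P is in period 3, group 15; Ge is in period 4, group 14.
EN rises left→right (higher Z_eff, smaller atoms) and falls top→bottom (larger, more shielded atoms).
These span different periods and groups, so the two trends combine.
P > Ge: relative to Ge, both the across-period and down-group shifts push P's electronegativity up.
C > P: period and group pull opposite ways; the down-group shift dominates (2.55 vs 2.19).
Approximate values (Pauling): C 2.55, P 2.19, Ge 2.01.
The largest Pauling electronegativity among these belongs to C.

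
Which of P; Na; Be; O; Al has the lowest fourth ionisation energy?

P

After 3 electrons have been removed, what remains? P³⁺ still has 2 valence electrons; Na³⁺ is already 2 electrons into the core; Be³⁺ is already 1 electron into the core; O³⁺ still has 3 valence electrons; Al³⁺ is the bare [Ne] core.
Breaking into a closed-shell core is much more expensive than removing a leftover valence electron — Na, Al and Be have the largest IE_4 here.
Valence configurations: P³⁺ [Ne]3s², O³⁺ [He]2s²2p¹.
The numbers (kJ/mol): P 4964, Na 9543, Be 21007, O 7469, Al 11577.
Hence IE_4: P < O < Na < Al < Be.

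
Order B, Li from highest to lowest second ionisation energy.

Li > B

After 1 electron has been removed, what remains? B⁺ still has 2 valence electrons; Li⁺ is the bare [He] core.
Core electrons are held far more tightly than valence electrons, so Li tops the IE_2 order.
The numbers (kJ/mol): B 2427, Li 7298.
Overall IE_2 order: B < Li.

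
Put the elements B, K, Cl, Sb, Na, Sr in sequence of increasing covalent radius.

B < Cl < Sb < Na < Sr < K

B is in period 2, group 13; Na is in period 3, group 1; Cl is in period 3, group 17; K is in period 4, group 1; Sr is in period 5, group 2; Sb is in period 5, group 15.
Radius decreases left→right (rising Z_eff, same n) and increases top→bottom (higher n).
These span different periods and groups, so the two trends combine.
Cl > B: period and group pull opposite ways; the down-group shift dominates (99 vs 85 pm).
Sb > Cl: both effects reinforce here, so Sb is clearly the larger of the two.
Na > Sb: the two effects oppose for this pair; the across-period effect wins (155 vs 140 pm).
Sr > Na: period and group pull opposite ways; the down-group shift dominates (185 vs 155 pm).
K > Sr: period and group pull opposite ways; the across-period shift dominates (196 vs 185 pm).
Approximate values (pm): B 85, Na 155, Cl 99, K 196, Sr 185, Sb 140.
So from smallest to largest: B < Cl < Sb < Na < Sr < K.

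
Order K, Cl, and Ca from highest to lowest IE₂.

Consider each +1 ion: K⁺ is the bare [Ar] core; Cl⁺ still has 6 valence electrons; Ca⁺ still has 1 valence electron.
Breaking into a closed-shell core is much more expensive than removing a leftover valence electron — K has the largest IE_2 here.
Valence configurations: Cl⁺ [Ne]3s²3p⁴, Ca⁺ [Ar]4s¹.
Tabulated IE_2 (kJ/mol): K 3052, Cl 2298, Ca 1145.
Putting it together, IE_2: Ca < Cl < K.

K > Cl > Ca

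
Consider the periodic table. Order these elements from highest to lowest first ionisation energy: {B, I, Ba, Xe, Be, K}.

Xe, I, Be, B, Ba, K

Removing the outermost electron gets harder across a period and easier down a group.
Neither a single period nor a single group — weigh both effects.
Ba > K: the two effects oppose for this pair; the across-period effect wins (503 vs 419 kJ/mol).
B > Ba: both effects reinforce here, so B is clearly the higher of the two.
Be > B: this pair runs against the simple trend — see the exception note.
I > Be: the two effects oppose for this pair; the across-period effect wins (1008 vs 900 kJ/mol).
Xe > I: Xe lies to the right of I in period 5, so the across-period effect alone puts Xe higher.
Note the exception: Be has a higher first ionization energy than B, contrary to the simple trend — removing B's lone 2p electron is easier than breaking Be's filled 2s².
For reference (kJ/mol): Be 900, B 801, K 419, I 1008, Xe 1170, Ba 503.
So from highest to lowest: Xe > I > Be > B > Ba > K.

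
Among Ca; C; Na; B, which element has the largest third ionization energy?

Na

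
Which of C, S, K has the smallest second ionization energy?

S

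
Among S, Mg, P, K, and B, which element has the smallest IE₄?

IE_4 is the cost of taking one more electron from the +3 cation: S³⁺ still has 3 valence electrons; Mg³⁺ is already 1 electron into the core; P³⁺ still has 2 valence electrons; K³⁺ is already 2 electrons into the core; B³⁺ is the bare [He] core.
Breaking into a closed-shell core is much more expensive than removing a leftover valence electron — K, Mg and B have the largest IE_4 here.
Valence configurations: S³⁺ [Ne]3s²3p¹, P³⁺ [Ne]3s².
S³⁺ loses a lone 3p electron whereas P³⁺ must break into a filled 3s² pair, so IE_4(P) > IE_4(S) even though S has the higher nuclear charge.
The numbers (kJ/mol): S 4556, Mg 10543, P 4964, K 5877, B 25026.
Putting it together, IE_4: S < P < K < Mg < B.

S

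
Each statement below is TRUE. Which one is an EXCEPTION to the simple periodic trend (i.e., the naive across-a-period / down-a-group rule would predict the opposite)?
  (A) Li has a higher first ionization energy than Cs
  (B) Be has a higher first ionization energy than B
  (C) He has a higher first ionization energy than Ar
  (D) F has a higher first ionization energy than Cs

(B)

The general trend: first ionization energy increases across a period and decreases down a group.
(A) Li (period 2, group 1) vs Cs (period 6, group 1): the stated order agrees with the simple trend.
(B) Be (period 2, group 2) vs B (period 2, group 13): the stated order contradicts the simple trend.
(C) He (period 1, group 18) vs Ar (period 3, group 18): the stated order agrees with the simple trend.
(D) F (period 2, group 17) vs Cs (period 6, group 1): the stated order agrees with the simple trend.
The exception is (B): removing B's lone 2p electron is easier than breaking Be's filled 2s².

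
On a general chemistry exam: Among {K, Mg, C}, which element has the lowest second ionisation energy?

The second ionization energy removes an electron from the +1 ion. For each element: K⁺ is the bare [Ar] core; Mg⁺ still has 1 valence electron; C⁺ still has 3 valence electrons.
Core electrons are held far more tightly than valence electrons, so K tops the IE_2 order.
Valence configurations: Mg⁺ [Ne]3s¹, C⁺ [He]2s²2p¹.
Tabulated IE_2 (kJ/mol): K 3052, Mg 1451, C 2353.
Putting it together, IE_2: Mg < C < K.

Mg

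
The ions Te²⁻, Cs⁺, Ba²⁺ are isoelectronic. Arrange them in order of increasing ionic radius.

All of these have 54 electrons, so size is governed by nuclear charge alone: the more protons, the stronger the pull on the same electron cloud, and the smaller the ion.
Nuclear charges: Ba²⁺ (Z=56), Cs⁺ (Z=55), Te²⁻ (Z=52).
Smallest to largest: Ba²⁺ < Cs⁺ < Te²⁻.

Ba²⁺ < Cs⁺ < Te²⁻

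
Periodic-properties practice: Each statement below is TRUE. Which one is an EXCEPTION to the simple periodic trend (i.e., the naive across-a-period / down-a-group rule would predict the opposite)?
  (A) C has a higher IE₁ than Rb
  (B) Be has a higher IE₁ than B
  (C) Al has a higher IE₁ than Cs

(B)

The general trend: IE₁ increases across a period and decreases down a group.
(A) C (period 2, group 14) vs Rb (period 5, group 1): the stated order agrees with the simple trend.
(B) Be (period 2, group 2) vs B (period 2, group 13): the stated order contradicts the simple trend.
(C) Al (period 3, group 13) vs Cs (period 6, group 1): the stated order agrees with the simple trend.
The exception is (B): removing B's lone 2p electron is easier than breaking Be's filled 2s².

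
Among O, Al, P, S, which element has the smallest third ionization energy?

Al

After 2 electrons have been removed, what remains? O²⁺ still has 4 valence electrons; Al²⁺ still has 1 valence electron; P²⁺ still has 3 valence electrons; S²⁺ still has 4 valence electrons.
All are still removing valence electrons, so compare the +2 ions as you would atoms: IE_3 generally rises across a period (higher Z_eff) and falls down a group (larger shell), subject to the usual subshell exceptions.
Valence configurations: O²⁺ [He]2s²2p², Al²⁺ [Ne]3s¹, P²⁺ [Ne]3s²3p¹, S²⁺ [Ne]3s²3p².
Approximate IE_3 values (kJ/mol): O 5300, Al 2745, P 2914, S 3357.
So the third ionization energies run Al < P < S < O.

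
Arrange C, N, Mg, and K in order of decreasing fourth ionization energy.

The fourth ionization energy removes an electron from the +3 ion. For each element: C³⁺ still has 1 valence electron; N³⁺ still has 2 valence electrons; Mg³⁺ is already 1 electron into the core; K³⁺ is already 2 electrons into the core.
Usually core removal costs more than valence removal, but here the competition is close: a tightly held n=2 valence electron can cost more to remove than an n=3 core electron, so the actual values have to decide it.
Valence configurations: C³⁺ [He]2s¹, N³⁺ [He]2s².
Tabulated IE_4 (kJ/mol): C 6223, N 7475, Mg 10543, K 5877.
Putting it together, IE_4: K < C < N < Mg.

Mg > N > C > K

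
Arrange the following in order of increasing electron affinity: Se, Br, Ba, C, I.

Ba < C < Se < I < Br

C is in period 2, group 14; Se is in period 4, group 16; Br is in period 4, group 17; I is in period 5, group 17; Ba is in period 6, group 2.
Atoms with high Z_eff and room in the valence shell (especially the halogens) have the most exothermic electron affinities.
Here both period and group differ, so the two effects have to be weighed against each other.
C > Ba: relative to Ba, both the across-period and down-group shifts push C's electron affinity up.
Se > C: the two effects oppose for this pair; the across-period effect wins (195 vs 122 kJ/mol).
I > Se: the two effects oppose for this pair; the across-period effect wins (295 vs 195 kJ/mol).
Br > I: they share group 17; the group trend gives Br the larger value.
Tabulated electron affinity (kJ/mol): C 122, Se 195, Br 325, I 295, Ba 14.
So from lowest to highest: Ba < C < Se < I < Br.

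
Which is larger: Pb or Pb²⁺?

Forming Pb²⁺ removes 2 electrons from Pb. Fewer electrons for the same nuclear charge means less shielding and a higher Z_eff on the remaining electrons.
A cation is smaller than its parent atom: Pb²⁺ < Pb.

Pb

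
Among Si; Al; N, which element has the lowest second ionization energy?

IE_2 is the cost of taking one more electron from the +1 cation: Si⁺ still has 3 valence electrons; Al⁺ still has 2 valence electrons; N⁺ still has 4 valence electrons.
All are still removing valence electrons, so compare the +1 ions as you would atoms: IE_2 generally rises across a period (higher Z_eff) and falls down a group (larger shell), subject to the usual subshell exceptions.
Valence configurations: Si⁺ [Ne]3s²3p¹, Al⁺ [Ne]3s², N⁺ [He]2s²2p².
Si⁺ loses a lone 3p electron whereas Al⁺ must break into a filled 3s² pair, so IE_2(Al) > IE_2(Si) even though Si has the higher nuclear charge.
Tabulated IE_2 (kJ/mol): Si 1577, Al 1817, N 2856.
Hence IE_2: Si < Al < N.

Si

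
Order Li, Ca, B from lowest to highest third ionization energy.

B, Ca, Li

IE_3 is the cost of taking one more electron from the +2 cation: Li²⁺ is already 1 electron into the core; Ca²⁺ is the bare [Ar] core; B²⁺ still has 1 valence electron.
Breaking into a closed-shell core is much more expensive than removing a leftover valence electron — Ca and Li have the largest IE_3 here.
Approximate IE_3 values (kJ/mol): Li 11815, Ca 4912, B 3660.
Putting it together, IE_3: B < Ca < Li.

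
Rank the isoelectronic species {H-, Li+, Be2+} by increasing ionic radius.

Be2+ < Li+ < H-

All of these have 2 electrons, so size is governed by nuclear charge alone: the more protons, the stronger the pull on the same electron cloud, and the smaller the ion.
Nuclear charges: Be2+ (Z=4), Li+ (Z=3), H- (Z=1).
Smallest to largest: Be2+ < Li+ < H-.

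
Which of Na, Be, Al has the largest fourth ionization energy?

Be

The fourth ionization energy removes an electron from the +3 ion. For each element: Na³⁺ is already 2 electrons into the core; Be³⁺ is already 1 electron into the core; Al³⁺ is the bare [Ne] core.
All of these are removing an electron from a noble-gas core or deeper; the smaller core (lower principal quantum number) is held far more tightly, and within a period the higher nuclear charge binds the same core more tightly.
Approximate IE_4 values (kJ/mol): Na 9543, Be 21007, Al 11577.
Hence IE_4: Na < Al < Be.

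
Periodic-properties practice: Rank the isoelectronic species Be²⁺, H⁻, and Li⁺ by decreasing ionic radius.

All of these have 2 electrons, so size is governed by nuclear charge alone: the more protons, the stronger the pull on the same electron cloud, and the smaller the ion.
Nuclear charges: Be²⁺ (Z=4), Li⁺ (Z=3), H⁻ (Z=1).
Largest to smallest: H⁻ > Li⁺ > Be²⁺.

H⁻ > Li⁺ > Be²⁺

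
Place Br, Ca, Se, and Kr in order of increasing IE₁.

Ca < Se < Br < Kr

Across a period the outer electron is held more tightly (higher IE₁); down a group it sits in a higher shell, more shielded, and comes off more easily.
All lie in period 4, so first ionization energy increases left to right.
So from lowest to highest: Ca < Se < Br < Kr.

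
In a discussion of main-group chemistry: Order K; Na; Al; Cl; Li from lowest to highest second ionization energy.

Al < Cl < K < Na < Li

Consider each +1 ion: K⁺ is the bare [Ar] core; Na⁺ is the bare [Ne] core; Al⁺ still has 2 valence electrons; Cl⁺ still has 6 valence electrons; Li⁺ is the bare [He] core.
Core electrons are held far more tightly than valence electrons, so K, Na and Li top the IE_2 order.
Valence configurations: Al⁺ [Ne]3s², Cl⁺ [Ne]3s²3p⁴.
Approximate IE_2 values (kJ/mol): K 3052, Na 4562, Al 1817, Cl 2298, Li 7298.
Putting it together, IE_2: Al < Cl < K < Na < Li.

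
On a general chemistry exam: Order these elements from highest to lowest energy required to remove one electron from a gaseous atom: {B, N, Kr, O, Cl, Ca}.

N, Kr, O, Cl, B, Ca

B is in period 2, group 13; N is in period 2, group 15; O is in period 2, group 16; Cl is in period 3, group 17; Ca is in period 4, group 2; Kr is in period 4, group 18.
IE₁ increases left→right with effective nuclear charge and decreases top→bottom as the valence shell moves farther out.
Neither a single period nor a single group — weigh both effects.
B > Ca: relative to Ca, both the across-period and down-group shifts push B's first ionization energy up.
Cl > B: the two effects oppose for this pair; the across-period effect wins (1251 vs 801 kJ/mol).
O > Cl: the two effects oppose for this pair; the down-group effect wins (1314 vs 1251 kJ/mol).
Kr > O: the two effects oppose for this pair; the across-period effect wins (1351 vs 1314 kJ/mol).
N > Kr: the two effects oppose for this pair; the down-group effect wins (1402 vs 1351 kJ/mol).
Note the exception: N has a higher first ionization energy than O, contrary to the simple trend — pairing an electron in O's 2p⁴ costs repulsion energy, so O ionizes more easily than half-filled N (2p³).
For reference (kJ/mol): B 801, N 1402, O 1314, Cl 1251, Ca 590, Kr 1351.
So from highest to lowest: N > Kr > O > Cl > B > Ca.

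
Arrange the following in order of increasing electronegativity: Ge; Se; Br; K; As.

K < Ge < As < Se < Br

K is in period 4, group 1; Ge is in period 4, group 14; As is in period 4, group 15; Se is in period 4, group 16; Br is in period 4, group 17.
Atoms toward the upper right of the periodic table pull bonding electrons most strongly.
All lie in period 4, so electronegativity increases left to right.
So from lowest to highest: K < Ge < As < Se < Br.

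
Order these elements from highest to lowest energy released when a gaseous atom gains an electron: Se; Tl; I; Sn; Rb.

Electron affinity generally becomes more exothermic across a period toward the halogens and less exothermic down a group.
These span different periods and groups, so the two trends combine.
Rb > Tl: period and group pull opposite ways; the down-group shift dominates (47 vs 19 kJ/mol).
Sn > Rb: Sn lies to the right of Rb in period 5, so the across-period effect alone puts Sn higher.
Se > Sn: both effects reinforce here, so Se is clearly the higher of the two.
I > Se: period and group pull opposite ways; the across-period shift dominates (295 vs 195 kJ/mol).
Approximate values (kJ/mol): Se 195, Rb 47, Sn 107, I 295, Tl 19.
So from highest to lowest: I > Se > Sn > Rb > Tl.

I, Se, Sn, Rb, Tl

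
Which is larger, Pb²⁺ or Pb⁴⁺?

Pb²⁺

Both ions have Z = 82 protons, but Pb⁴⁺ has lost more electrons, so its remaining electrons feel a larger effective nuclear charge per electron and are pulled in more tightly.
Higher positive charge → smaller ion, so Pb²⁺ > Pb⁴⁺.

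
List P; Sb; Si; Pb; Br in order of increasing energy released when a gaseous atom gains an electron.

Pb < P < Sb < Si < Br

Si is in period 3, group 14; P is in period 3, group 15; Br is in period 4, group 17; Sb is in period 5, group 15; Pb is in period 6, group 14.
Electron affinity generally becomes more exothermic across a period toward the halogens and less exothermic down a group.
These span different periods and groups, so the two trends combine.
P > Pb: relative to Pb, both the across-period and down-group shifts push P's electron affinity up.
Sb > P: this pair runs against the simple trend — see the exception note.
Si > Sb: period and group pull opposite ways; the down-group shift dominates (134 vs 103 kJ/mol).
Br > Si: period and group pull opposite ways; the across-period shift dominates (325 vs 134 kJ/mol).
Note the exception: Sb has a higher electron affinity than P, contrary to the simple trend — both are half-filled np³, but the pairing/repulsion penalty for the added electron shrinks as the p orbitals become larger and more diffuse down the group, and for Sb that outweighs the weaker nuclear attraction.
Note the exception: Si has a higher electron affinity than P, contrary to the simple trend — adding an electron to P's half-filled 3p³ is unfavourable, so Si (3p²) has the more exothermic EA.
For reference (kJ/mol): Si 134, P 72, Br 325, Sb 103, Pb 35.
So from lowest to highest: Pb < P < Sb < Si < Br.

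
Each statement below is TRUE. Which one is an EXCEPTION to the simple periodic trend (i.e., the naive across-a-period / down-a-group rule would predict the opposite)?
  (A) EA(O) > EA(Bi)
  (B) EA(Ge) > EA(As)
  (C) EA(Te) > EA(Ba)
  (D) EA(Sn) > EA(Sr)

(B)

The general trend: electron affinity increases across a period and decreases down a group.
(A) O (period 2, group 16) vs Bi (period 6, group 15): the stated order agrees with the simple trend.
(B) Ge (period 4, group 14) vs As (period 4, group 15): the stated order contradicts the simple trend.
(C) Te (period 5, group 16) vs Ba (period 6, group 2): the stated order agrees with the simple trend.
(D) Sn (period 5, group 14) vs Sr (period 5, group 2): the stated order agrees with the simple trend.
The exception is (B): adding an electron to As's half-filled 4p³ is unfavourable, so Ge (4p²) has the more exothermic EA.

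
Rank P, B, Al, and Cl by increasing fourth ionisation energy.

The fourth ionization energy removes an electron from the +3 ion. For each element: P³⁺ still has 2 valence electrons; B³⁺ is the bare [He] core; Al³⁺ is the bare [Ne] core; Cl³⁺ still has 4 valence electrons.
Pulling an electron out of a noble-gas core costs far more than removing a remaining valence electron, so Al and B sit at the high end of IE_4.
Valence configurations: P³⁺ [Ne]3s², Cl³⁺ [Ne]3s²3p².
The numbers (kJ/mol): P 4964, B 25026, Al 11577, Cl 5159.
Putting it together, IE_4: P < Cl < Al < B.

P < Cl < Al < B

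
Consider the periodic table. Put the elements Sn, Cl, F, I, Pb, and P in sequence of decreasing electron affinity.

Cl, F, I, Sn, P, Pb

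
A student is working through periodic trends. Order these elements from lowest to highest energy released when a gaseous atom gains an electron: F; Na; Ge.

Na < Ge < F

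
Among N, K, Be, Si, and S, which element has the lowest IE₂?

Si

The second ionization energy removes an electron from the +1 ion. For each element: N⁺ still has 4 valence electrons; K⁺ is the bare [Ar] core; Be⁺ still has 1 valence electron; Si⁺ still has 3 valence electrons; S⁺ still has 5 valence electrons.
Core electrons are held far more tightly than valence electrons, so K tops the IE_2 order.
Valence configurations: N⁺ [He]2s²2p², Be⁺ [He]2s¹, Si⁺ [Ne]3s²3p¹, S⁺ [Ne]3s²3p³.
The numbers (kJ/mol): N 2856, K 3052, Be 1757, Si 1577, S 2252.
Putting it together, IE_2: Si < Be < S < N < K.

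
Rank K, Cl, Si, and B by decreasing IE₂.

K > B > Cl > Si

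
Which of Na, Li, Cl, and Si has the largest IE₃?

After 2 electrons have been removed, what remains? Na²⁺ is already 1 electron into the core; Li²⁺ is already 1 electron into the core; Cl²⁺ still has 5 valence electrons; Si²⁺ still has 2 valence electrons.
Core electrons are held far more tightly than valence electrons, so Na and Li top the IE_3 order.
Valence configurations: Cl²⁺ [Ne]3s²3p³, Si²⁺ [Ne]3s².
Tabulated IE_3 (kJ/mol): Na 6910, Li 11815, Cl 3822, Si 3232.
Overall IE_3 order: Si < Cl < Na < Li.

Li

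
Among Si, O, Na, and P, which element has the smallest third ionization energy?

P

The third ionization energy removes an electron from the +2 ion. For each element: Si²⁺ still has 2 valence electrons; O²⁺ still has 4 valence electrons; Na²⁺ is already 1 electron into the core; P²⁺ still has 3 valence electrons.
Pulling an electron out of a noble-gas core costs far more than removing a remaining valence electron, so Na sits at the high end of IE_3.
Valence configurations: Si²⁺ [Ne]3s², O²⁺ [He]2s²2p², P²⁺ [Ne]3s²3p¹.
P²⁺ loses a lone 3p electron whereas Si²⁺ must break into a filled 3s² pair, so IE_3(Si) > IE_3(P) even though P has the higher nuclear charge.
The numbers (kJ/mol): Si 3232, O 5300, Na 6910, P 2914.
Putting it together, IE_3: P < Si < O < Na.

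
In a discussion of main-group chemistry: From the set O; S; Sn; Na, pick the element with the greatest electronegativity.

Atoms toward the upper right of the periodic table pull bonding electrons most strongly.
Neither a single period nor a single group — weigh both effects.
Sn > Na: period and group pull opposite ways; the across-period shift dominates (1.96 vs 0.93).
S > Sn: both effects reinforce here, so S is clearly the higher of the two.
O > S: O sits above S in group 16, so the down-group effect alone puts O higher.
Tabulated electronegativity (Pauling): O 3.44, Na 0.93, S 2.58, Sn 1.96.
The greatest electronegativity among these belongs to O.

O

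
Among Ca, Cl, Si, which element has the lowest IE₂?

Ca

Consider each +1 ion: Ca⁺ still has 1 valence electron; Cl⁺ still has 6 valence electrons; Si⁺ still has 3 valence electrons.
All are still removing valence electrons, so compare the +1 ions as you would atoms: IE_2 generally rises across a period (higher Z_eff) and falls down a group (larger shell), subject to the usual subshell exceptions.
Valence configurations: Ca⁺ [Ar]4s¹, Cl⁺ [Ne]3s²3p⁴, Si⁺ [Ne]3s²3p¹.
Approximate IE_2 values (kJ/mol): Ca 1145, Cl 2298, Si 1577.
Overall IE_2 order: Ca < Si < Cl.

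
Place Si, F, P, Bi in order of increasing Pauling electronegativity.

Si < Bi < P < F

EN rises left→right (higher Z_eff, smaller atoms) and falls top→bottom (larger, more shielded atoms).
Neither a single period nor a single group — weigh both effects.
Bi > Si: the two effects oppose for this pair; the across-period effect wins (2.02 vs 1.90).
P > Bi: they share group 15; the group trend gives P the larger value.
F > P: both effects reinforce here, so F is clearly the higher of the two.
For reference (Pauling): F 3.98, Si 1.90, P 2.19, Bi 2.02.
So from lowest to highest: Si < Bi < P < F.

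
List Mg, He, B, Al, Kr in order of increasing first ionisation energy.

First ionization energy rises across a period (greater Z_eff holds electrons more tightly) and falls down a group (valence electrons are farther from the nucleus).
These span different periods and groups, so the two trends combine.
Mg > Al: this pair runs against the simple trend — see the exception note.
B > Mg: both effects reinforce here, so B is clearly the higher of the two.
Kr > B: period and group pull opposite ways; the across-period shift dominates (1351 vs 801 kJ/mol).
He > Kr: they share group 18; the group trend gives He the larger value.
Note the exception: Mg has a higher first ionization energy than Al, contrary to the simple trend — Al's single 3p electron is easier to remove than one from Mg's filled 3s².
For reference (kJ/mol): He 2372, B 801, Mg 738, Al 578, Kr 1351.
So from lowest to highest: Al < Mg < B < Kr < He.

Al < Mg < B < Kr < He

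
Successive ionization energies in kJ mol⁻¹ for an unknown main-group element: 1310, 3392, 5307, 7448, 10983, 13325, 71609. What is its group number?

Look for the largest jump between consecutive ionization energies: IE7/IE6 ≈ 5.4, far larger than any earlier ratio.
That jump marks the point where a core electron is being removed. So the atom has 6 valence electrons.
A main-group element with 6 valence electrons is in group 16.

Group 16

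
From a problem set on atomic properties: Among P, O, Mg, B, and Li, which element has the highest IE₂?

The second ionization energy removes an electron from the +1 ion. For each element: P⁺ still has 4 valence electrons; O⁺ still has 5 valence electrons; Mg⁺ still has 1 valence electron; B⁺ still has 2 valence electrons; Li⁺ is the bare [He] core.
Core electrons are held far more tightly than valence electrons, so Li tops the IE_2 order.
Valence configurations: P⁺ [Ne]3s²3p², O⁺ [He]2s²2p³, Mg⁺ [Ne]3s¹, B⁺ [He]2s².
The numbers (kJ/mol): P 1907, O 3388, Mg 1451, B 2427, Li 7298.
So the second ionization energies run Mg < P < B < O < Li.

Li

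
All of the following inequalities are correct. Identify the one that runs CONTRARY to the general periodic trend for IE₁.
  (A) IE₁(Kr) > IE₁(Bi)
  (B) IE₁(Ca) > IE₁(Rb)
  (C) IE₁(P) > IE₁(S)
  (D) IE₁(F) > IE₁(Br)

(C)

The general trend: IE₁ increases across a period and decreases down a group.
(A) Kr (period 4, group 18) vs Bi (period 6, group 15): the stated order agrees with the simple trend.
(B) Ca (period 4, group 2) vs Rb (period 5, group 1): the stated order agrees with the simple trend.
(C) P (period 3, group 15) vs S (period 3, group 16): the stated order contradicts the simple trend.
(D) F (period 2, group 17) vs Br (period 4, group 17): the stated order agrees with the simple trend.
The exception is (C): S (3p⁴) ionizes more easily than half-filled P (3p³) because the paired 3p electron in S is pushed out by e⁻–e⁻ repulsion.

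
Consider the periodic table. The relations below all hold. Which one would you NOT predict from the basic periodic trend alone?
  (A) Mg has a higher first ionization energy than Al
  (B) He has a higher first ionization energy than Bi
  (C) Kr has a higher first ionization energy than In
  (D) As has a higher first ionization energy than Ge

(A)

The general trend: first ionization energy increases across a period and decreases down a group.
(A) Mg (period 3, group 2) vs Al (period 3, group 13): the stated order contradicts the simple trend.
(B) He (period 1, group 18) vs Bi (period 6, group 15): the stated order agrees with the simple trend.
(C) Kr (period 4, group 18) vs In (period 5, group 13): the stated order agrees with the simple trend.
(D) As (period 4, group 15) vs Ge (period 4, group 14): the stated order agrees with the simple trend.
The exception is (A): Al's single 3p electron is easier to remove than one from Mg's filled 3s².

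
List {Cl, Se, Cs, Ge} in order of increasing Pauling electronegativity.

Electronegativity increases across a period and decreases down a group, tracking effective nuclear charge and atomic size.
Neither a single period nor a single group — weigh both effects.
Ge > Cs: both effects reinforce here, so Ge is clearly the higher of the two.
Se > Ge: Se lies to the right of Ge in period 4, so the across-period effect alone puts Se higher.
Cl > Se: both effects reinforce here, so Cl is clearly the higher of the two.
Tabulated electronegativity (Pauling): Cl 3.16, Ge 2.01, Se 2.55, Cs 0.79.
So from lowest to highest: Cs < Ge < Se < Cl.

Cs < Ge < Se < Cl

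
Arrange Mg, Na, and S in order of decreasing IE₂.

After 1 electron has been removed, what remains? Mg⁺ still has 1 valence electron; Na⁺ is the bare [Ne] core; S⁺ still has 5 valence electrons.
Core electrons are held far more tightly than valence electrons, so Na tops the IE_2 order.
Valence configurations: Mg⁺ [Ne]3s¹, S⁺ [Ne]3s²3p³.
Tabulated IE_2 (kJ/mol): Mg 1451, Na 4562, S 2252.
Overall IE_2 order: Mg < S < Na.

Na, S, Mg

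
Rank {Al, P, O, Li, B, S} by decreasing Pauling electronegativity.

O, S, P, B, Al, Li

Li is in period 2, group 1; B is in period 2, group 13; O is in period 2, group 16; Al is in period 3, group 13; P is in period 3, group 15; S is in period 3, group 16.
Atoms toward the upper right of the periodic table pull bonding electrons most strongly.
Neither a single period nor a single group — weigh both effects.
Al > Li: period and group pull opposite ways; the across-period shift dominates (1.61 vs 0.98).
B > Al: they share group 13; the group trend gives B the larger value.
P > B: the two effects oppose for this pair; the across-period effect wins (2.19 vs 2.04).
S > P: both are in period 3; the period trend gives S the larger value.
O > S: they share group 16; the group trend gives O the larger value.
Approximate values (Pauling): Li 0.98, B 2.04, O 3.44, Al 1.61, P 2.19, S 2.58.
So from highest to lowest: O > S > P > B > Al > Li.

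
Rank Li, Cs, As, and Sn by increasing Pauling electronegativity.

Cs < Li < Sn < As

Electronegativity increases across a period and decreases down a group, tracking effective nuclear charge and atomic size.
These span different periods and groups, so the two trends combine.
Li > Cs: they share group 1; the group trend gives Li the larger value.
Sn > Li: period and group pull opposite ways; the across-period shift dominates (1.96 vs 0.98).
As > Sn: both effects reinforce here, so As is clearly the higher of the two.
For reference (Pauling): Li 0.98, As 2.18, Sn 1.96, Cs 0.79.
So from lowest to highest: Cs < Li < Sn < As.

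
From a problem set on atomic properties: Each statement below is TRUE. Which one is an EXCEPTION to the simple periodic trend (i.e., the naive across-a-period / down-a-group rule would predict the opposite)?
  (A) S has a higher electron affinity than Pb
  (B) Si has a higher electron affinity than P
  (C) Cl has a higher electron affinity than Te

The general trend: electron affinity increases across a period and decreases down a group.
(A) S (period 3, group 16) vs Pb (period 6, group 14): the stated order agrees with the simple trend.
(B) Si (period 3, group 14) vs P (period 3, group 15): the stated order contradicts the simple trend.
(C) Cl (period 3, group 17) vs Te (period 5, group 16): the stated order agrees with the simple trend.
The exception is (B): adding an electron to P's half-filled 3p³ is unfavourable, so Si (3p²) has the more exothermic EA.

(B)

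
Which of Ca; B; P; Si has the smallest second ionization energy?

After 1 electron has been removed, what remains? Ca⁺ still has 1 valence electron; B⁺ still has 2 valence electrons; P⁺ still has 4 valence electrons; Si⁺ still has 3 valence electrons.
All are still removing valence electrons, so compare the +1 ions as you would atoms: IE_2 generally rises across a period (higher Z_eff) and falls down a group (larger shell), subject to the usual subshell exceptions.
Valence configurations: Ca⁺ [Ar]4s¹, B⁺ [He]2s², P⁺ [Ne]3s²3p², Si⁺ [Ne]3s²3p¹.
Approximate IE_2 values (kJ/mol): Ca 1145, B 2427, P 1907, Si 1577.
Hence IE_2: Ca < Si < P < B.

Ca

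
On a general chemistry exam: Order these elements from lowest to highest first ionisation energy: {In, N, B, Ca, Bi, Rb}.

Removing the outermost electron gets harder across a period and easier down a group.
Here both period and group differ, so the two effects have to be weighed against each other.
In > Rb: both are in period 5; the period trend gives In the larger value.
Ca > In: period and group pull opposite ways; the down-group shift dominates (590 vs 558 kJ/mol).
Bi > Ca: period and group pull opposite ways; the across-period shift dominates (703 vs 590 kJ/mol).
B > Bi: period and group pull opposite ways; the down-group shift dominates (801 vs 703 kJ/mol).
N > B: both are in period 2; the period trend gives N the larger value.
Approximate values (kJ/mol): B 801, N 1402, Ca 590, Rb 403, In 558, Bi 703.
So from lowest to highest: Rb < In < Ca < Bi < B < N.

Rb, In, Ca, Bi, B, N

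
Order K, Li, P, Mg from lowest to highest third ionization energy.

P < K < Mg < Li

IE_3 is the cost of taking one more electron from the +2 cation: K²⁺ is already 1 electron into the core; Li²⁺ is already 1 electron into the core; P²⁺ still has 3 valence electrons; Mg²⁺ is the bare [Ne] core.
Pulling an electron out of a noble-gas core costs far more than removing a remaining valence electron, so K, Mg and Li sit at the high end of IE_3.
The numbers (kJ/mol): K 4420, Li 11815, P 2914, Mg 7733.
So the third ionization energies run P < K < Mg < Li.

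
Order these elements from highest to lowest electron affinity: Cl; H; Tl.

Cl > H > Tl

H is in period 1, group 1; Cl is in period 3, group 17; Tl is in period 6, group 13.
Atoms with high Z_eff and room in the valence shell (especially the halogens) have the most exothermic electron affinities.
Here both period and group differ, so the two effects have to be weighed against each other.
H > Tl: the two effects oppose for this pair; the down-group effect wins (73 vs 19 kJ/mol).
Cl > H: period and group pull opposite ways; the across-period shift dominates (349 vs 73 kJ/mol).
Tabulated electron affinity (kJ/mol): H 73, Cl 349, Tl 19.
So from highest to lowest: Cl > H > Tl.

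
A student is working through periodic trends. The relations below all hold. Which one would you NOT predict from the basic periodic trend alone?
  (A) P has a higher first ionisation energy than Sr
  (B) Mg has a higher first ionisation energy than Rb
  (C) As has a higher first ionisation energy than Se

(C)

The general trend: first ionisation energy increases across a period and decreases down a group.
(A) P (period 3, group 15) vs Sr (period 5, group 2): the stated order agrees with the simple trend.
(B) Mg (period 3, group 2) vs Rb (period 5, group 1): the stated order agrees with the simple trend.
(C) As (period 4, group 15) vs Se (period 4, group 16): the stated order contradicts the simple trend.
The exception is (C): Se (4p⁴) ionizes more easily than half-filled As (4p³).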